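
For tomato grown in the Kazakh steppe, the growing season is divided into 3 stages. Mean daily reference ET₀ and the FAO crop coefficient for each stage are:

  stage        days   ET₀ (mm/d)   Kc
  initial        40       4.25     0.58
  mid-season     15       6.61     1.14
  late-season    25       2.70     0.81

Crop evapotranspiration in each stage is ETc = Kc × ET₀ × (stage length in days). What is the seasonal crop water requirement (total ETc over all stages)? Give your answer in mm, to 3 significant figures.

266 mm

initial: 0.58 × 4.25 × 40 = 98.60 mm
mid-season: 1.14 × 6.61 × 15 = 113.03 mm
late-season: 0.81 × 2.70 × 25 = 54.68 mm
Seasonal total = 266.31 mm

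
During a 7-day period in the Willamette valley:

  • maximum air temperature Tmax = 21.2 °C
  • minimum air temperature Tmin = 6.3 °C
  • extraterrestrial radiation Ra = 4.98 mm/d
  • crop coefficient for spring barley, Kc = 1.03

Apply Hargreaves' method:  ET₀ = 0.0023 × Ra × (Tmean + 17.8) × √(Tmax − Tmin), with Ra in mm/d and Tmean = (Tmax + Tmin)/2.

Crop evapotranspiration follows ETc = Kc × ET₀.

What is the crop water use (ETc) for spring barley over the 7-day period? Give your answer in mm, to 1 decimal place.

Tmean = (21.2 + 6.3)/2 = 13.75 °C
ET₀ = 0.0023 × 4.98 × (13.75 + 17.8) × √14.9 = 0.0023 × 4.98 × 31.55 × 3.8601 = 1.3949 mm/d
ETc = Kc × ET₀ = 1.03 × 1.3949 = 1.4367 mm/d
Over 7 days: 1.4367 × 7 = 10.057 mm

10.1 mm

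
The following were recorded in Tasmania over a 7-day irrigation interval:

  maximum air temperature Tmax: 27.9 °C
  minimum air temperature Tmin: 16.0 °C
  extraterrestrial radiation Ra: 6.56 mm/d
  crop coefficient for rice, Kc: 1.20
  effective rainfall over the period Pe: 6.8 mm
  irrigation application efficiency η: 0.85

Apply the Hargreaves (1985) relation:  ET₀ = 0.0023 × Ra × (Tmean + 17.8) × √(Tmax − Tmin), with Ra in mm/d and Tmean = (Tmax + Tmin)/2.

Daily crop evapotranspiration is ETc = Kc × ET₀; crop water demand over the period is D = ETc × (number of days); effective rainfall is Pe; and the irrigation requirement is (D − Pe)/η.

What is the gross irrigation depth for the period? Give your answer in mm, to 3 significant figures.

12.4 mm

Tmean = (27.9 + 16.0)/2 = 21.95 °C
ET₀ = 0.0023 × 6.56 × (21.95 + 17.8) × √11.9 = 0.0023 × 6.56 × 39.75 × 3.4496 = 2.0689 mm/d
ETc = Kc × ET₀ = 1.20 × 2.0689 = 2.4827 mm/d
Crop demand D = ETc × 7 d = 2.4827 × 7 = 17.379 mm
D − Pe = 17.379 − 6.8 = 10.579 mm
Gross irrigation = 10.579 / 0.85 = 12.446 mm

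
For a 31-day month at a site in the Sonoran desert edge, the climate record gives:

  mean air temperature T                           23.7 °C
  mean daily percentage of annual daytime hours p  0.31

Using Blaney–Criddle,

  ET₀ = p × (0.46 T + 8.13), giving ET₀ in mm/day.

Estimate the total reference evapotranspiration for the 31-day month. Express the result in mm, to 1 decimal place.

ET₀ = 0.31 × (0.46 × 23.7 + 8.13) = 0.31 × 19.032 = 5.8999 mm/d
Monthly total = 5.8999 × 31 = 182.897 mm

182.9 mm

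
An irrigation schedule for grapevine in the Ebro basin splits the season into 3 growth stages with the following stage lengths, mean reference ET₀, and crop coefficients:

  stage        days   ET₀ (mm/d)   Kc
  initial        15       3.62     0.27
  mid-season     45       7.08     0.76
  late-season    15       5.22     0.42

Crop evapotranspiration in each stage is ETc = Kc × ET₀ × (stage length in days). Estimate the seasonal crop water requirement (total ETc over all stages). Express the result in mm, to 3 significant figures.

290 mm

initial: 0.27 × 3.62 × 15 = 14.66 mm
mid-season: 0.76 × 7.08 × 45 = 242.14 mm
late-season: 0.42 × 5.22 × 15 = 32.89 mm
Seasonal total = 289.69 mm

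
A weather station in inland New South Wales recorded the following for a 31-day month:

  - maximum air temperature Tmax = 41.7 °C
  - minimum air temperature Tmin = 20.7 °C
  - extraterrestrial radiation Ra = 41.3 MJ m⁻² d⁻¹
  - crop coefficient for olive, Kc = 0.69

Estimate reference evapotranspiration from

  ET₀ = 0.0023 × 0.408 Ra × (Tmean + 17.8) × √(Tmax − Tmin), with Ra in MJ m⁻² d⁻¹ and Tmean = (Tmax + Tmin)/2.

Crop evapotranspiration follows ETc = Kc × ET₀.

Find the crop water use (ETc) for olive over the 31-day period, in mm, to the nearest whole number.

186 mm

Tmean = (41.7 + 20.7)/2 = 31.20 °C
0.408 Ra = 0.408 × 41.3 = 16.8504 mm/d equivalent
ET₀ = 0.0023 × 16.8504 × (31.20 + 17.8) × √21.0 = 0.0023 × 16.8504 × 49.00 × 4.5826 = 8.7025 mm/d
ETc = Kc × ET₀ = 0.69 × 8.7025 = 6.0047 mm/d
Over 31 days: 6.0047 × 31 = 186.146 mm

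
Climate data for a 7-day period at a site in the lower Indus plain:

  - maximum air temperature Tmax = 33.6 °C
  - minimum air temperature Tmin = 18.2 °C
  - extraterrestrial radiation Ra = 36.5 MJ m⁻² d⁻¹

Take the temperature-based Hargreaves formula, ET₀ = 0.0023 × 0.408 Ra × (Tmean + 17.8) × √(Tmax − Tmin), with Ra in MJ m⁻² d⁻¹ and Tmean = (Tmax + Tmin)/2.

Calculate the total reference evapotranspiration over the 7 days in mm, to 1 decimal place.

41.1 mm

Tmean = (33.6 + 18.2)/2 = 25.90 °C
0.408 Ra = 0.408 × 36.5 = 14.8920 mm/d equivalent
ET₀ = 0.0023 × 14.8920 × (25.90 + 17.8) × √15.4 = 0.0023 × 14.8920 × 43.70 × 3.9243 = 5.8739 mm/d
Over 7 days: 5.8739 × 7 = 41.117 mm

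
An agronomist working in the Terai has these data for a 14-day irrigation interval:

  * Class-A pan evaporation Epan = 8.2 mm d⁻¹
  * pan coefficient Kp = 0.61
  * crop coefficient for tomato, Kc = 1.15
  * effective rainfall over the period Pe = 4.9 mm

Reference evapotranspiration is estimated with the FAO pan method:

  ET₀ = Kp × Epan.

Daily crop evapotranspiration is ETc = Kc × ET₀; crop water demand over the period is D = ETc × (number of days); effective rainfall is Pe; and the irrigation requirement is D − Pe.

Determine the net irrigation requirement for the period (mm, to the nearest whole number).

ET₀ = 0.61 × 8.2 = 5.0020 mm/d
ETc = Kc × ET₀ = 1.15 × 5.0020 = 5.7523 mm/d
Crop demand D = ETc × 14 d = 5.7523 × 14 = 80.532 mm
D − Pe = 80.532 − 4.9 = 75.632 mm

76 mm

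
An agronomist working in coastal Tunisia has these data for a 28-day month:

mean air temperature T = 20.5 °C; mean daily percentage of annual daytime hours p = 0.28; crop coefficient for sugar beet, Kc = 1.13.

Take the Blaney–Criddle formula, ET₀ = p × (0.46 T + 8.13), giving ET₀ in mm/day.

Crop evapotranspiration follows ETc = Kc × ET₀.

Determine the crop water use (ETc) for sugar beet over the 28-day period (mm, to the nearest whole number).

156 mm

ET₀ = 0.28 × (0.46 × 20.5 + 8.13) = 0.28 × 17.560 = 4.9168 mm/d
ETc = Kc × ET₀ = 1.13 × 4.9168 = 5.5560 mm/d
Over 28 days: 5.5560 × 28 = 155.568 mm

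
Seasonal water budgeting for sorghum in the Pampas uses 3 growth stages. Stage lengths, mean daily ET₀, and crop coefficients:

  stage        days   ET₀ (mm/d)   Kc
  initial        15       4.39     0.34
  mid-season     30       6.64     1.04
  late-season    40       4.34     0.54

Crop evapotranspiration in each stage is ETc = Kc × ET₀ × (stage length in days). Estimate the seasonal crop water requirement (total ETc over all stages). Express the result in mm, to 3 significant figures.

initial: 0.34 × 4.39 × 15 = 22.39 mm
mid-season: 1.04 × 6.64 × 30 = 207.17 mm
late-season: 0.54 × 4.34 × 40 = 93.74 mm
Seasonal total = 323.30 mm

323 mm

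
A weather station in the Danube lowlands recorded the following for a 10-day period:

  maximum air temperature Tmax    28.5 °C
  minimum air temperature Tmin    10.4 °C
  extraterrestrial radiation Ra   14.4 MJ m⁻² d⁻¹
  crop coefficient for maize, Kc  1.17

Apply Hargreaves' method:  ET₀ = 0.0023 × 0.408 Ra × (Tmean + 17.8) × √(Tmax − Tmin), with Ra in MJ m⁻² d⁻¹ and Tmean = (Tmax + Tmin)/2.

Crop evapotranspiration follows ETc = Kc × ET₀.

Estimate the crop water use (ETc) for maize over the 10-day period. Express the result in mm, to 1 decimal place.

25.1 mm

Tmean = (28.5 + 10.4)/2 = 19.45 °C
0.408 Ra = 0.408 × 14.4 = 5.8752 mm/d equivalent
ET₀ = 0.0023 × 5.8752 × (19.45 + 17.8) × √18.1 = 0.0023 × 5.8752 × 37.25 × 4.2544 = 2.1415 mm/d
ETc = Kc × ET₀ = 1.17 × 2.1415 = 2.5056 mm/d
Over 10 days: 2.5056 × 10 = 25.056 mm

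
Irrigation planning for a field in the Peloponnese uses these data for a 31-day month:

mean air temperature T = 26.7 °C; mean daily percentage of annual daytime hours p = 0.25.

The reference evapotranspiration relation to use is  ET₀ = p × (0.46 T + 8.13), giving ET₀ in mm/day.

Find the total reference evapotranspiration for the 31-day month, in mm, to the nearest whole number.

158 mm

ET₀ = 0.25 × (0.46 × 26.7 + 8.13) = 0.25 × 20.412 = 5.1030 mm/d
Monthly total = 5.1030 × 31 = 158.193 mm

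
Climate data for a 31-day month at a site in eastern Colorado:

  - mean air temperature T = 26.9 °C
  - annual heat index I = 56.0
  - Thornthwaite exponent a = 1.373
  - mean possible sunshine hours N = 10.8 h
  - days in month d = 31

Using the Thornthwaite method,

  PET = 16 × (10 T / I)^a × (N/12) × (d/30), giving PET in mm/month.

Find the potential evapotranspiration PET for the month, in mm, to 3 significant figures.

128 mm

10T/I = 10 × 26.9 / 56.0 = 4.8036
(10T/I)^a = 4.8036^1.373 = 8.6256
Uncorrected PET = 16 × 8.6256 = 138.010 mm
Correction = (N/12)(d/30) = (10.8/12)(31/30) = 0.9300
PET = 138.010 × 0.9300 = 128.349 mm/month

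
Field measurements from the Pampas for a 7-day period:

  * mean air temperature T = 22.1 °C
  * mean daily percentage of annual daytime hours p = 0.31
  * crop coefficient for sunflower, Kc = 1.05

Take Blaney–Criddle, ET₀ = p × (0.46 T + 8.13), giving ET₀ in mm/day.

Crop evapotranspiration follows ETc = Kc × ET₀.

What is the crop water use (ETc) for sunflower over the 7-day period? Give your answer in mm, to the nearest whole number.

42 mm

ET₀ = 0.31 × (0.46 × 22.1 + 8.13) = 0.31 × 18.296 = 5.6718 mm/d
ETc = Kc × ET₀ = 1.05 × 5.6718 = 5.9554 mm/d
Over 7 days: 5.9554 × 7 = 41.688 mm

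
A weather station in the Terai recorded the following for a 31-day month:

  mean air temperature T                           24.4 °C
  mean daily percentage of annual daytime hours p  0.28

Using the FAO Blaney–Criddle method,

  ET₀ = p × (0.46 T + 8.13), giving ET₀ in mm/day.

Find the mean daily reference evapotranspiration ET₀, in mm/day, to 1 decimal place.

ET₀ = 0.28 × (0.46 × 24.4 + 8.13) = 0.28 × 19.354 = 5.4191 mm/d

5.4 mm/day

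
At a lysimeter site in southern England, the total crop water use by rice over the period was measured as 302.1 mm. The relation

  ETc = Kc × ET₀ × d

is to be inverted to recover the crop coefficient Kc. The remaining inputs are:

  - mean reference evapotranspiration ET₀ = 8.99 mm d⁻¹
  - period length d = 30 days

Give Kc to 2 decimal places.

ETc = Kc × ET₀ × d  ⇒  Kc = ETc / (ET₀ × d)
Kc = 302.1 / (8.99 × 30) = 302.1 / 269.70 = 1.1201

1.12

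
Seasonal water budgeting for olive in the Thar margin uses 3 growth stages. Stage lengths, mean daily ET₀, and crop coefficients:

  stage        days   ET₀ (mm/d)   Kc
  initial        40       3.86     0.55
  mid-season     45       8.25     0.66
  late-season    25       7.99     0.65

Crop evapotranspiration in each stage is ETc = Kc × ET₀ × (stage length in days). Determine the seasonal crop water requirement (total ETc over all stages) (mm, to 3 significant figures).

460 mm

initial: 0.55 × 3.86 × 40 = 84.92 mm
mid-season: 0.66 × 8.25 × 45 = 245.03 mm
late-season: 0.65 × 7.99 × 25 = 129.84 mm
Seasonal total = 459.79 mm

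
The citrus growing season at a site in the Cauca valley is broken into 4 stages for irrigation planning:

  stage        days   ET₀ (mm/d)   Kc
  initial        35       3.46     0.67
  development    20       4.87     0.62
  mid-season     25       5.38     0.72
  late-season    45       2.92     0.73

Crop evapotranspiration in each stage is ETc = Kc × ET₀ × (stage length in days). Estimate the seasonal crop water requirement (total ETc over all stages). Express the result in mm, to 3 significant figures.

334 mm

initial: 0.67 × 3.46 × 35 = 81.14 mm
development: 0.62 × 4.87 × 20 = 60.39 mm
mid-season: 0.72 × 5.38 × 25 = 96.84 mm
late-season: 0.73 × 2.92 × 45 = 95.92 mm
Seasonal total = 334.29 mm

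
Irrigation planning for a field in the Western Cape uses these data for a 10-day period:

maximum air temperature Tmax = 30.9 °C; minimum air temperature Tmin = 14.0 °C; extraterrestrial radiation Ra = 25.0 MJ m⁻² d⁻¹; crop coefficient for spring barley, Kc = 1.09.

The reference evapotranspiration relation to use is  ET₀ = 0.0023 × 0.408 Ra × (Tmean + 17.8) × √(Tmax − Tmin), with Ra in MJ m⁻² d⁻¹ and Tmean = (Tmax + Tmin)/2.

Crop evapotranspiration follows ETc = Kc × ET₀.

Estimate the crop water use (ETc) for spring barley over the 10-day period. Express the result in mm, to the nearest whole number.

Tmean = (30.9 + 14.0)/2 = 22.45 °C
0.408 Ra = 0.408 × 25.0 = 10.2000 mm/d equivalent
ET₀ = 0.0023 × 10.2000 × (22.45 + 17.8) × √16.9 = 0.0023 × 10.2000 × 40.25 × 4.1110 = 3.8819 mm/d
ETc = Kc × ET₀ = 1.09 × 3.8819 = 4.2313 mm/d
Over 10 days: 4.2313 × 10 = 42.313 mm

42 mm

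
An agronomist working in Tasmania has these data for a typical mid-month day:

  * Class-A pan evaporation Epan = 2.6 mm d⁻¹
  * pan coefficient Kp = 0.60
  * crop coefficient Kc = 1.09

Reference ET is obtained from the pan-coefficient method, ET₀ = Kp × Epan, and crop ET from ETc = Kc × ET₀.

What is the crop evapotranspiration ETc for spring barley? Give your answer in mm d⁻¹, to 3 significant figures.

1.70 mm d⁻¹

ET₀ = 0.60 × 2.6 = 1.5600 mm/d
ETc = Kc × ET₀ = 1.09 × 1.5600 = 1.7004 mm/d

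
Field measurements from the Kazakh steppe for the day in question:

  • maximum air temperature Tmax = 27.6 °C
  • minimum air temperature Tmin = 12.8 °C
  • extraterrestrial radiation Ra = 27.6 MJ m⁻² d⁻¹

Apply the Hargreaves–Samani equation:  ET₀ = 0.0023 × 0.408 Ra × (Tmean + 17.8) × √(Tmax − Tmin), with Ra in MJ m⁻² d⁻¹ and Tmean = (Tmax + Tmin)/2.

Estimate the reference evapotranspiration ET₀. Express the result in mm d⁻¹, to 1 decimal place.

Tmean = (27.6 + 12.8)/2 = 20.20 °C
0.408 Ra = 0.408 × 27.6 = 11.2608 mm/d equivalent
ET₀ = 0.0023 × 11.2608 × (20.20 + 17.8) × √14.8 = 0.0023 × 11.2608 × 38.00 × 3.8471 = 3.7863 mm/d

3.8 mm d⁻¹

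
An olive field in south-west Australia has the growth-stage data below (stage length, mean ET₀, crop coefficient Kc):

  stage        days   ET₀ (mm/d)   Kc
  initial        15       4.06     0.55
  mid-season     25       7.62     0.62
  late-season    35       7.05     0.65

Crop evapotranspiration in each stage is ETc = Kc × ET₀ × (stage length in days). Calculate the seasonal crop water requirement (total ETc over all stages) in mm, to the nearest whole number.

312 mm

initial: 0.55 × 4.06 × 15 = 33.50 mm
mid-season: 0.62 × 7.62 × 25 = 118.11 mm
late-season: 0.65 × 7.05 × 35 = 160.39 mm
Seasonal total = 312.00 mm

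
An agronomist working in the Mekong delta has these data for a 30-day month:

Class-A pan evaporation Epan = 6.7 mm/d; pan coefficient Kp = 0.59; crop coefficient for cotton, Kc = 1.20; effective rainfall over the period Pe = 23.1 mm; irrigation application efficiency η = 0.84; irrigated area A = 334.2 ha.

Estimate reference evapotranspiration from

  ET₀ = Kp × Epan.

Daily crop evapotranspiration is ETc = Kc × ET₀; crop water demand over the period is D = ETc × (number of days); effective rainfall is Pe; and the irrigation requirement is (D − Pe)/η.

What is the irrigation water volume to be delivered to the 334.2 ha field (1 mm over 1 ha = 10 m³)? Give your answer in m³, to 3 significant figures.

474000 m³

ET₀ = 0.59 × 6.7 = 3.9530 mm/d
ETc = Kc × ET₀ = 1.20 × 3.9530 = 4.7436 mm/d
Crop demand D = ETc × 30 d = 4.7436 × 30 = 142.308 mm
D − Pe = 142.308 − 23.1 = 119.208 mm
Gross irrigation = 119.208 / 0.84 = 141.914 mm
Volume = 141.914 mm × 334.2 ha × 10 = 474276.6 m³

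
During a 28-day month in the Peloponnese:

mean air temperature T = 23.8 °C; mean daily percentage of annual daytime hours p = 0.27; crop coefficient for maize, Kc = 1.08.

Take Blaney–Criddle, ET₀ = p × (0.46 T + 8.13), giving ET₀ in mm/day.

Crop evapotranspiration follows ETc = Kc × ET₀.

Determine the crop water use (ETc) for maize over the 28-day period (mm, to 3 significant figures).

156 mm

ET₀ = 0.27 × (0.46 × 23.8 + 8.13) = 0.27 × 19.078 = 5.1511 mm/d
ETc = Kc × ET₀ = 1.08 × 5.1511 = 5.5632 mm/d
Over 28 days: 5.5632 × 28 = 155.770 mm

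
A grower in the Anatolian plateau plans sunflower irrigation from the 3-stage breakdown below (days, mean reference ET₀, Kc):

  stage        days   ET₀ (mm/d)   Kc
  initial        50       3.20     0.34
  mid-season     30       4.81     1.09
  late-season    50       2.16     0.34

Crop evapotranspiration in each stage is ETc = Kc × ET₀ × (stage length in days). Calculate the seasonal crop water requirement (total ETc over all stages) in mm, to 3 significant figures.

248 mm

initial: 0.34 × 3.20 × 50 = 54.40 mm
mid-season: 1.09 × 4.81 × 30 = 157.29 mm
late-season: 0.34 × 2.16 × 50 = 36.72 mm
Seasonal total = 248.41 mm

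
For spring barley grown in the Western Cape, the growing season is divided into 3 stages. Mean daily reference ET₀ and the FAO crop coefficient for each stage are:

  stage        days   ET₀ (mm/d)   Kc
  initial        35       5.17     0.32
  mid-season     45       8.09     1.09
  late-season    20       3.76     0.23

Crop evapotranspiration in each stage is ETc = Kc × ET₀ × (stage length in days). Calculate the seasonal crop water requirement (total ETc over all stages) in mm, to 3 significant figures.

initial: 0.32 × 5.17 × 35 = 57.90 mm
mid-season: 1.09 × 8.09 × 45 = 396.81 mm
late-season: 0.23 × 3.76 × 20 = 17.30 mm
Seasonal total = 472.01 mm

472 mm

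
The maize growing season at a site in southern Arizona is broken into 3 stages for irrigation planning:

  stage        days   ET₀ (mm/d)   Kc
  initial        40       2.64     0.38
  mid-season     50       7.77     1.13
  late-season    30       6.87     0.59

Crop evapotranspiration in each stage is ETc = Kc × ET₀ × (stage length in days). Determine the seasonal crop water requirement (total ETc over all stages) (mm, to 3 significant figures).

initial: 0.38 × 2.64 × 40 = 40.13 mm
mid-season: 1.13 × 7.77 × 50 = 439.01 mm
late-season: 0.59 × 6.87 × 30 = 121.60 mm
Seasonal total = 600.74 mm

601 mm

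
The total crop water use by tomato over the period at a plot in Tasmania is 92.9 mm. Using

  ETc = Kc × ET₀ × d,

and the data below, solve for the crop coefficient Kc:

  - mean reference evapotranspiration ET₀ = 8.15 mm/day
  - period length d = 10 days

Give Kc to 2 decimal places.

1.14

ETc = Kc × ET₀ × d  ⇒  Kc = ETc / (ET₀ × d)
Kc = 92.9 / (8.15 × 10) = 92.9 / 81.50 = 1.1399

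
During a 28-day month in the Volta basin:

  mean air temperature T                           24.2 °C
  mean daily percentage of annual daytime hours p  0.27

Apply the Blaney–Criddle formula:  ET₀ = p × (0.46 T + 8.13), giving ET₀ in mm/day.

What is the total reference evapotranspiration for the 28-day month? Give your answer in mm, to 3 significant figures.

146 mm

ET₀ = 0.27 × (0.46 × 24.2 + 8.13) = 0.27 × 19.262 = 5.2007 mm/d
Monthly total = 5.2007 × 28 = 145.620 mm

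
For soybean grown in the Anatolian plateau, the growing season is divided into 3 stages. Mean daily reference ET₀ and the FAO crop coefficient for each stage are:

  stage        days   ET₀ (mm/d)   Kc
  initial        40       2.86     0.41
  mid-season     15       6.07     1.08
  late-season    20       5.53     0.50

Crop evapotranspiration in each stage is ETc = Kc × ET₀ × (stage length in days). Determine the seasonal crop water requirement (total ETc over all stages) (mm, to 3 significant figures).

201 mm

initial: 0.41 × 2.86 × 40 = 46.90 mm
mid-season: 1.08 × 6.07 × 15 = 98.33 mm
late-season: 0.50 × 5.53 × 20 = 55.30 mm
Seasonal total = 200.53 mm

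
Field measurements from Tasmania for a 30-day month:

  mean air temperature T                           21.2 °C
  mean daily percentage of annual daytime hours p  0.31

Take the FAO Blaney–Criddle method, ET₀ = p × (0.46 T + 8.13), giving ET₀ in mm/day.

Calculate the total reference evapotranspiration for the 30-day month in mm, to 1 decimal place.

ET₀ = 0.31 × (0.46 × 21.2 + 8.13) = 0.31 × 17.882 = 5.5434 mm/d
Monthly total = 5.5434 × 30 = 166.302 mm

166.3 mm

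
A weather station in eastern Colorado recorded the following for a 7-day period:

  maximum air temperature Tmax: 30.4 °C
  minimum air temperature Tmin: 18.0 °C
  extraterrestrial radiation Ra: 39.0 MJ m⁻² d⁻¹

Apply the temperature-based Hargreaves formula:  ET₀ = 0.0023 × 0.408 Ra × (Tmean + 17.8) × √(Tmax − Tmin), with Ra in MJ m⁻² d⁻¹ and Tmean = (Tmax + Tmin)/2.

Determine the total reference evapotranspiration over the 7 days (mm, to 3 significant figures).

Tmean = (30.4 + 18.0)/2 = 24.20 °C
0.408 Ra = 0.408 × 39.0 = 15.9120 mm/d equivalent
ET₀ = 0.0023 × 15.9120 × (24.20 + 17.8) × √12.4 = 0.0023 × 15.9120 × 42.00 × 3.5214 = 5.4127 mm/d
Over 7 days: 5.4127 × 7 = 37.889 mm

37.9 mm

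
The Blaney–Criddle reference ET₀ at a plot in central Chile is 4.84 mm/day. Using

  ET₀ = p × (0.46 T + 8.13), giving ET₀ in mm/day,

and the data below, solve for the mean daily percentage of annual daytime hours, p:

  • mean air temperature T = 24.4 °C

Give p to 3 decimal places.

0.250

p = ET₀ / (0.46 T + 8.13) = 4.84 / (0.46 × 24.4 + 8.13) = 4.84 / 19.354 = 0.2501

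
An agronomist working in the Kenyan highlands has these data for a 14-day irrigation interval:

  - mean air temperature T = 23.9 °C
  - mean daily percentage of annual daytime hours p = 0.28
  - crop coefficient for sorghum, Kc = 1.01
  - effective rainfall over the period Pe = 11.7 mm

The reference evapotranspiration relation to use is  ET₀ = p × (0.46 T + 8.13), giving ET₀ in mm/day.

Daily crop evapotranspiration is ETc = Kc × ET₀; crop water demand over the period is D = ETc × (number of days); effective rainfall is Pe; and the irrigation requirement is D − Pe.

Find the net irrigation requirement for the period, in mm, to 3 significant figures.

64.0 mm

ET₀ = 0.28 × (0.46 × 23.9 + 8.13) = 0.28 × 19.124 = 5.3547 mm/d
ETc = Kc × ET₀ = 1.01 × 5.3547 = 5.4082 mm/d
Crop demand D = ETc × 14 d = 5.4082 × 14 = 75.715 mm
D − Pe = 75.715 − 11.7 = 64.015 mm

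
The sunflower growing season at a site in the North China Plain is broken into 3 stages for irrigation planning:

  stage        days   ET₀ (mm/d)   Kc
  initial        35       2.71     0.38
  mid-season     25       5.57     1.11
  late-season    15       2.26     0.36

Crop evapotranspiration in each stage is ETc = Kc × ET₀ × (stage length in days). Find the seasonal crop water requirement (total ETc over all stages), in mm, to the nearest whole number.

203 mm

initial: 0.38 × 2.71 × 35 = 36.04 mm
mid-season: 1.11 × 5.57 × 25 = 154.57 mm
late-season: 0.36 × 2.26 × 15 = 12.20 mm
Seasonal total = 202.81 mm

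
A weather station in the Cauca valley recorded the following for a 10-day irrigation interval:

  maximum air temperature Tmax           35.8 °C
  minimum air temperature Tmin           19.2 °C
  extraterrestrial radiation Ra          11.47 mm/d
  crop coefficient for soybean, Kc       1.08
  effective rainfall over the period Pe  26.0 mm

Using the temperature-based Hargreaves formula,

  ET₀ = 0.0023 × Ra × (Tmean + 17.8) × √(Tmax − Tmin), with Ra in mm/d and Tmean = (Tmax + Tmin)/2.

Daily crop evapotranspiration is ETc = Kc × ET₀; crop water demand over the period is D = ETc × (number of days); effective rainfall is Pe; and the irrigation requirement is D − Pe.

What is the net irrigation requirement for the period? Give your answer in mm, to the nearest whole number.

Tmean = (35.8 + 19.2)/2 = 27.50 °C
ET₀ = 0.0023 × 11.47 × (27.50 + 17.8) × √16.6 = 0.0023 × 11.47 × 45.30 × 4.0743 = 4.8690 mm/d
ETc = Kc × ET₀ = 1.08 × 4.8690 = 5.2585 mm/d
Crop demand D = ETc × 10 d = 5.2585 × 10 = 52.585 mm
D − Pe = 52.585 − 26.0 = 26.585 mm

27 mm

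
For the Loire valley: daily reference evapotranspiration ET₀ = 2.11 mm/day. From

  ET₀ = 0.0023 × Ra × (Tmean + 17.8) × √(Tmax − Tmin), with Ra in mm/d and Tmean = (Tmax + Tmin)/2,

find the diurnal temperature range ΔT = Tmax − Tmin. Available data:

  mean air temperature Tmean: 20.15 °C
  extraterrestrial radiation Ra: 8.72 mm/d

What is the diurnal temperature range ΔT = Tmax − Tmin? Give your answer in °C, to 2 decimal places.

√ΔT = ET₀ / [0.0023 × Ra × (Tmean+17.8)] = 2.11 / (0.0023 × 8.72 × 37.95) = 2.7722
ΔT = 2.7722² = 7.685 °C

7.69 °C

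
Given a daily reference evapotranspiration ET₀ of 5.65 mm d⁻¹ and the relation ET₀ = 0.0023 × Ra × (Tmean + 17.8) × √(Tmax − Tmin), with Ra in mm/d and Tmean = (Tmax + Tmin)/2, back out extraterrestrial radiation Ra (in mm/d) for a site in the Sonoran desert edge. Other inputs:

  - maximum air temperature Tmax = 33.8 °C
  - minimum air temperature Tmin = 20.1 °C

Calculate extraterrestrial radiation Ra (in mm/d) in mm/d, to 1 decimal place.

Tmean = 26.95 °C; √ΔT = 3.7014
Ra = ET₀ / [0.0023 × (Tmean+17.8) × √ΔT] = 5.65 / (0.0023 × 44.75 × 3.7014) = 14.831 mm/d

14.8 mm/d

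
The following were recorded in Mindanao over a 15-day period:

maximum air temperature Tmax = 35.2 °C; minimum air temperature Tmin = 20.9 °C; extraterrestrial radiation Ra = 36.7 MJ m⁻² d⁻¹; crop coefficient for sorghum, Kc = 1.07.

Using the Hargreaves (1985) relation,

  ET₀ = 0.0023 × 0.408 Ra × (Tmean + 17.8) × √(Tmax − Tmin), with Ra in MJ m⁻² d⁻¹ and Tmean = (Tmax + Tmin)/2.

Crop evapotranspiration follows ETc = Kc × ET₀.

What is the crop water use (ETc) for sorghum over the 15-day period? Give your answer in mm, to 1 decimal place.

Tmean = (35.2 + 20.9)/2 = 28.05 °C
0.408 Ra = 0.408 × 36.7 = 14.9736 mm/d equivalent
ET₀ = 0.0023 × 14.9736 × (28.05 + 17.8) × √14.3 = 0.0023 × 14.9736 × 45.85 × 3.7815 = 5.9711 mm/d
ETc = Kc × ET₀ = 1.07 × 5.9711 = 6.3891 mm/d
Over 15 days: 6.3891 × 15 = 95.837 mm

95.8 mm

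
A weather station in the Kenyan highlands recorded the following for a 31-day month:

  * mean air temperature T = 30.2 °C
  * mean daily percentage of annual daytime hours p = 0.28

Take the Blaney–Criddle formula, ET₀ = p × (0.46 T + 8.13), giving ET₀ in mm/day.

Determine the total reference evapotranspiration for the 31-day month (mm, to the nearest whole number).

ET₀ = 0.28 × (0.46 × 30.2 + 8.13) = 0.28 × 22.022 = 6.1662 mm/d
Monthly total = 6.1662 × 31 = 191.152 mm

191 mm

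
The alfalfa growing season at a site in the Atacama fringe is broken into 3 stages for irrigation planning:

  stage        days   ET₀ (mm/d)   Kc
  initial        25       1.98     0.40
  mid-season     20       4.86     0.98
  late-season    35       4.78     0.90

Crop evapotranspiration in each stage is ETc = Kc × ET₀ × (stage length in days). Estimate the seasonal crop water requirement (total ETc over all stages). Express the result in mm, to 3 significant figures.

266 mm

initial: 0.40 × 1.98 × 25 = 19.80 mm
mid-season: 0.98 × 4.86 × 20 = 95.26 mm
late-season: 0.90 × 4.78 × 35 = 150.57 mm
Seasonal total = 265.63 mm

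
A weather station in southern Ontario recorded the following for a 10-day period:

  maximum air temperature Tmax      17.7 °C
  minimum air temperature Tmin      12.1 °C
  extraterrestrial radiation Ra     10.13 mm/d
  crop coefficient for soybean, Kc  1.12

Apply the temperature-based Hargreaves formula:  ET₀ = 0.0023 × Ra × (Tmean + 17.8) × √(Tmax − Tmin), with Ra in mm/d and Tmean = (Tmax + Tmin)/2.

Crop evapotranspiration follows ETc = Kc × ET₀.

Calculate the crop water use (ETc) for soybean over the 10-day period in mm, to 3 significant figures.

20.2 mm

Tmean = (17.7 + 12.1)/2 = 14.90 °C
ET₀ = 0.0023 × 10.13 × (14.90 + 17.8) × √5.6 = 0.0023 × 10.13 × 32.70 × 2.3664 = 1.8029 mm/d
ETc = Kc × ET₀ = 1.12 × 1.8029 = 2.0192 mm/d
Over 10 days: 2.0192 × 10 = 20.192 mm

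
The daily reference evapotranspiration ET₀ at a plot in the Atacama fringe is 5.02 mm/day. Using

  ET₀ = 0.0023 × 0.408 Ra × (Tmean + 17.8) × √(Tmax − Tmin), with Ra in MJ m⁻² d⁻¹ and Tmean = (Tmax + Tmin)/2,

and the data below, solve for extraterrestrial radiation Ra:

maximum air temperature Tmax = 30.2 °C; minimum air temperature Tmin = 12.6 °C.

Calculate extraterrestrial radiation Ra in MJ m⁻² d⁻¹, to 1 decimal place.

32.5 MJ m⁻² d⁻¹

Tmean = (30.2+12.6)/2 = 21.40 °C; ΔT = 17.6
Ra = ET₀ / [0.0023 × 0.408 × (Tmean+17.8) × √ΔT]
   = 5.02 / (0.0023 × 0.408 × 39.20 × 4.1952) = 32.529 MJ m⁻² d⁻¹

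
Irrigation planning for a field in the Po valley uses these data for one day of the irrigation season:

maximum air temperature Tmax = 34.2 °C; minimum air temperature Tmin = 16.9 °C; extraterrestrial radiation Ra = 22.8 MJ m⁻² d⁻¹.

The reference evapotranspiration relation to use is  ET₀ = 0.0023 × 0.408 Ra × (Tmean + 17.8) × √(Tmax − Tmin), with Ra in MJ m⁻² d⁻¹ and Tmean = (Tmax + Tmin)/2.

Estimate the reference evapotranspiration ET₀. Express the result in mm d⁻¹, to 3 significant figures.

3.86 mm d⁻¹

Tmean = (34.2 + 16.9)/2 = 25.55 °C
0.408 Ra = 0.408 × 22.8 = 9.3024 mm/d equivalent
ET₀ = 0.0023 × 9.3024 × (25.55 + 17.8) × √17.3 = 0.0023 × 9.3024 × 43.35 × 4.1593 = 3.8577 mm/d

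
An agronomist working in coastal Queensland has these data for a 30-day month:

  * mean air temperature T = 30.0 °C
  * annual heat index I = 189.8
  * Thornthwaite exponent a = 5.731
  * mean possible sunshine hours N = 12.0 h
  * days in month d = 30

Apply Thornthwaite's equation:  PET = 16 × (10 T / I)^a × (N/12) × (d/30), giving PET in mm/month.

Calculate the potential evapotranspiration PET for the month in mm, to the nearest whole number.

221 mm

10T/I = 10 × 30.0 / 189.8 = 1.5806
(10T/I)^a = 1.5806^5.731 = 13.7863
Uncorrected PET = 16 × 13.7863 = 220.581 mm
Correction = (N/12)(d/30) = (12.0/12)(30/30) = 1.0000
PET = 220.581 × 1.0000 = 220.581 mm/month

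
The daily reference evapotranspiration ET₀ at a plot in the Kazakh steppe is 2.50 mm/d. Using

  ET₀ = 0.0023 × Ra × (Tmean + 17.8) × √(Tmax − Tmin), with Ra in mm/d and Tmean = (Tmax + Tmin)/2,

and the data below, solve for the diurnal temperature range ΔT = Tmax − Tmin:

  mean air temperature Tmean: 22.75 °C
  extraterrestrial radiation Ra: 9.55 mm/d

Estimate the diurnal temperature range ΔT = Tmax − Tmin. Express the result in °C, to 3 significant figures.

√ΔT = ET₀ / [0.0023 × Ra × (Tmean+17.8)] = 2.50 / (0.0023 × 9.55 × 40.55) = 2.8068
ΔT = 2.8068² = 7.878 °C

7.88 °C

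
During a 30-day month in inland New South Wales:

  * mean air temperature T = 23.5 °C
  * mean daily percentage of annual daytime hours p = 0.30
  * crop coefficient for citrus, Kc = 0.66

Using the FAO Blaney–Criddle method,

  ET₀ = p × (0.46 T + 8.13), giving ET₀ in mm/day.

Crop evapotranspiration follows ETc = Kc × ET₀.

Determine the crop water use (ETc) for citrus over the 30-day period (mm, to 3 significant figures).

113 mm

ET₀ = 0.30 × (0.46 × 23.5 + 8.13) = 0.30 × 18.940 = 5.6820 mm/d
ETc = Kc × ET₀ = 0.66 × 5.6820 = 3.7501 mm/d
Over 30 days: 3.7501 × 30 = 112.503 mm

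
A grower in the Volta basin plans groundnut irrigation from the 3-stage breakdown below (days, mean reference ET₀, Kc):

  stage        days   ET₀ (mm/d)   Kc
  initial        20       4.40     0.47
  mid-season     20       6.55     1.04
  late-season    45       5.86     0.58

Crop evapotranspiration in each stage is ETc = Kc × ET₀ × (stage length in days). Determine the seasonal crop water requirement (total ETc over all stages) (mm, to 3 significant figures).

initial: 0.47 × 4.40 × 20 = 41.36 mm
mid-season: 1.04 × 6.55 × 20 = 136.24 mm
late-season: 0.58 × 5.86 × 45 = 152.95 mm
Seasonal total = 330.55 mm

331 mm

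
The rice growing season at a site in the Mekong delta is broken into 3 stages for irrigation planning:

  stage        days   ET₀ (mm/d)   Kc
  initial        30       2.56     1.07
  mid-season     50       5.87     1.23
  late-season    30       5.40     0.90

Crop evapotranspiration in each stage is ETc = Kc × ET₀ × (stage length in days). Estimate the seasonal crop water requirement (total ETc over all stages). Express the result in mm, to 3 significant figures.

initial: 1.07 × 2.56 × 30 = 82.18 mm
mid-season: 1.23 × 5.87 × 50 = 361.01 mm
late-season: 0.90 × 5.40 × 30 = 145.80 mm
Seasonal total = 588.99 mm

589 mm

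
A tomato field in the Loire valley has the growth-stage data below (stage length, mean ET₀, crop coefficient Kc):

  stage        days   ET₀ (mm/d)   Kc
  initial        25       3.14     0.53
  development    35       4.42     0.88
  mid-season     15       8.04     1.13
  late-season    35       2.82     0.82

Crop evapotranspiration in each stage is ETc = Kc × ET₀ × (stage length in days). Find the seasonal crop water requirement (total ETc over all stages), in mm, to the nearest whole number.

initial: 0.53 × 3.14 × 25 = 41.61 mm
development: 0.88 × 4.42 × 35 = 136.14 mm
mid-season: 1.13 × 8.04 × 15 = 136.28 mm
late-season: 0.82 × 2.82 × 35 = 80.93 mm
Seasonal total = 394.96 mm

395 mm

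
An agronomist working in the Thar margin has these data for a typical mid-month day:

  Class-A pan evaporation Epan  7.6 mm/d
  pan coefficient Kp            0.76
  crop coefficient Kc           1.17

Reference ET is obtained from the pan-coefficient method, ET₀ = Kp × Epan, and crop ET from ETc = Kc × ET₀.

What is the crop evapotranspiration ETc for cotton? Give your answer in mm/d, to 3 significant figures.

6.76 mm/d

ET₀ = 0.76 × 7.6 = 5.7760 mm/d
ETc = Kc × ET₀ = 1.17 × 5.7760 = 6.7579 mm/d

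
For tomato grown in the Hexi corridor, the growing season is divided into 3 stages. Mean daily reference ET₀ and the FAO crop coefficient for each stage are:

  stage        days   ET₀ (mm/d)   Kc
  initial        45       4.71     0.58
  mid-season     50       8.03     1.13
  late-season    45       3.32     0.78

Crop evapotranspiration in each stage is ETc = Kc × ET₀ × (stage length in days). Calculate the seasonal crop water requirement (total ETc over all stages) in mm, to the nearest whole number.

693 mm

initial: 0.58 × 4.71 × 45 = 122.93 mm
mid-season: 1.13 × 8.03 × 50 = 453.70 mm
late-season: 0.78 × 3.32 × 45 = 116.53 mm
Seasonal total = 693.16 mm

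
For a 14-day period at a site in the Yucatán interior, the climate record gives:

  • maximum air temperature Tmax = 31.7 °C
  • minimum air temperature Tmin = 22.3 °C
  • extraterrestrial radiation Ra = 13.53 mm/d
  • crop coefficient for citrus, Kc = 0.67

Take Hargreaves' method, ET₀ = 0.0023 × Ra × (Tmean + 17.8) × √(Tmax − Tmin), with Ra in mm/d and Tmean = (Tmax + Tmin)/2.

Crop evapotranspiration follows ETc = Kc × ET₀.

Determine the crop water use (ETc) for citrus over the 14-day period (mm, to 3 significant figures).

Tmean = (31.7 + 22.3)/2 = 27.00 °C
ET₀ = 0.0023 × 13.53 × (27.00 + 17.8) × √9.4 = 0.0023 × 13.53 × 44.80 × 3.0659 = 4.2743 mm/d
ETc = Kc × ET₀ = 0.67 × 4.2743 = 2.8638 mm/d
Over 14 days: 2.8638 × 14 = 40.093 mm

40.1 mm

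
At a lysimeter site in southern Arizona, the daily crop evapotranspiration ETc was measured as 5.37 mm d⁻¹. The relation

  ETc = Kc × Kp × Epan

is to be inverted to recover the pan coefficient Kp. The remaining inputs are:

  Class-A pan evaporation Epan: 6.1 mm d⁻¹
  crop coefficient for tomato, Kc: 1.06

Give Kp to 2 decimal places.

ETc = Kc × Kp × Epan  ⇒  Kp = ETc / (Kc × Epan)
Kp = 5.37 / (1.06 × 6.1) = 5.37 / 6.466 = 0.8305

0.83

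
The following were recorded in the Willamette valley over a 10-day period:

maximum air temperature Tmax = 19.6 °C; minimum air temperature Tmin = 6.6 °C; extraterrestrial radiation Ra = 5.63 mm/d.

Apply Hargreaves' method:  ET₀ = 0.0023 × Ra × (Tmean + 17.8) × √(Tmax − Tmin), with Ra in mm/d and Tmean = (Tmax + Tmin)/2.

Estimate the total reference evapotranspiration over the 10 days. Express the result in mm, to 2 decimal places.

14.43 mm

Tmean = (19.6 + 6.6)/2 = 13.10 °C
ET₀ = 0.0023 × 5.63 × (13.10 + 17.8) × √13.0 = 0.0023 × 5.63 × 30.90 × 3.6056 = 1.4427 mm/d
Over 10 days: 1.4427 × 10 = 14.427 mm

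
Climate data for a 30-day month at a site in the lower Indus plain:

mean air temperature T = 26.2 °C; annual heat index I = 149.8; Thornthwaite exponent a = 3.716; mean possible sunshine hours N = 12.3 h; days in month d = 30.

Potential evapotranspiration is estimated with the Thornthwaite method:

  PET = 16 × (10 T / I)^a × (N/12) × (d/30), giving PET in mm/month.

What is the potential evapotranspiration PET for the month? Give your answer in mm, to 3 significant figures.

131 mm

10T/I = 10 × 26.2 / 149.8 = 1.7490
(10T/I)^a = 1.7490^3.716 = 7.9838
Uncorrected PET = 16 × 7.9838 = 127.741 mm
Correction = (N/12)(d/30) = (12.3/12)(30/30) = 1.0250
PET = 127.741 × 1.0250 = 130.935 mm/month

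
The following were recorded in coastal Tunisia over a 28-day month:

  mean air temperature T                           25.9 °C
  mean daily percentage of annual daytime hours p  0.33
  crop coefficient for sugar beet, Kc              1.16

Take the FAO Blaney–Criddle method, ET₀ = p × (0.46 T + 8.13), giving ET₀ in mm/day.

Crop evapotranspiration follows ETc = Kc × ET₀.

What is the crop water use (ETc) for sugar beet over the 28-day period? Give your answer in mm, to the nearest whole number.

215 mm

ET₀ = 0.33 × (0.46 × 25.9 + 8.13) = 0.33 × 20.044 = 6.6145 mm/d
ETc = Kc × ET₀ = 1.16 × 6.6145 = 7.6728 mm/d
Over 28 days: 7.6728 × 28 = 214.838 mm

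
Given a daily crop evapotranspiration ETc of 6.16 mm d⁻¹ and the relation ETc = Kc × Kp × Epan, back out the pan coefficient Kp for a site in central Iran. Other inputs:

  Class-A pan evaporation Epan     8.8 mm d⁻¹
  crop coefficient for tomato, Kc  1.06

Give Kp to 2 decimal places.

ETc = Kc × Kp × Epan  ⇒  Kp = ETc / (Kc × Epan)
Kp = 6.16 / (1.06 × 8.8) = 6.16 / 9.328 = 0.6604

0.66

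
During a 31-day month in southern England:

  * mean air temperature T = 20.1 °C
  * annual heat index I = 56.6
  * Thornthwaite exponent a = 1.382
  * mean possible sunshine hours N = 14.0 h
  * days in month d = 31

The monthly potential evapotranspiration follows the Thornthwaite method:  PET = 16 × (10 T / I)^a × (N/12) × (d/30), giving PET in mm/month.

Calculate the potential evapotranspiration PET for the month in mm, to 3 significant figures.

111 mm

10T/I = 10 × 20.1 / 56.6 = 3.5512
(10T/I)^a = 3.5512^1.382 = 5.7626
Uncorrected PET = 16 × 5.7626 = 92.202 mm
Correction = (N/12)(d/30) = (14.0/12)(31/30) = 1.2056
PET = 92.202 × 1.2056 = 111.159 mm/month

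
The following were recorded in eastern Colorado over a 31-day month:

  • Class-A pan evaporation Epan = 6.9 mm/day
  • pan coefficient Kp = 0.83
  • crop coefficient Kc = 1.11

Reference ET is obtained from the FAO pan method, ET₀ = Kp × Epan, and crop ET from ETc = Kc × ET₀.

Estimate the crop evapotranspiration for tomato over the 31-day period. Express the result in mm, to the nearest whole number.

197 mm

ET₀ = 0.83 × 6.9 = 5.7270 mm/d
ETc = Kc × ET₀ = 1.11 × 5.7270 = 6.3570 mm/d
Over 31 days: 6.3570 × 31 = 197.067 mm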